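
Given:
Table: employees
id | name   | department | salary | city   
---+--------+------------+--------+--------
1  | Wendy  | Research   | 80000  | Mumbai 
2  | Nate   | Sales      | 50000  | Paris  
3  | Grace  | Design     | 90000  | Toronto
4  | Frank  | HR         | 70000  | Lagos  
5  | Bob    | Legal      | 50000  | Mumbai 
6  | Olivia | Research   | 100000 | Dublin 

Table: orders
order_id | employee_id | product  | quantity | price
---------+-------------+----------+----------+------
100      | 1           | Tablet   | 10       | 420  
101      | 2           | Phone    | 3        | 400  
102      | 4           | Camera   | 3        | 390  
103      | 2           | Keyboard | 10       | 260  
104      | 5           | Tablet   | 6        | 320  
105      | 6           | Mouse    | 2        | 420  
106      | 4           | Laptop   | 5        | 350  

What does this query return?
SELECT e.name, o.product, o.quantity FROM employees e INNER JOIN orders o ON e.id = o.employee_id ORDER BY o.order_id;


Joining employees.id = orders.employee_id:
  employee Wendy (id=1) -> order Tablet
  employee Nate (id=2) -> order Phone
  employee Frank (id=4) -> order Camera
  employee Nate (id=2) -> order Keyboard
  employee Bob (id=5) -> order Tablet
  employee Olivia (id=6) -> order Mouse
  employee Frank (id=4) -> order Laptop


7 rows:
Wendy, Tablet, 10
Nate, Phone, 3
Frank, Camera, 3
Nate, Keyboard, 10
Bob, Tablet, 6
Olivia, Mouse, 2
Frank, Laptop, 5


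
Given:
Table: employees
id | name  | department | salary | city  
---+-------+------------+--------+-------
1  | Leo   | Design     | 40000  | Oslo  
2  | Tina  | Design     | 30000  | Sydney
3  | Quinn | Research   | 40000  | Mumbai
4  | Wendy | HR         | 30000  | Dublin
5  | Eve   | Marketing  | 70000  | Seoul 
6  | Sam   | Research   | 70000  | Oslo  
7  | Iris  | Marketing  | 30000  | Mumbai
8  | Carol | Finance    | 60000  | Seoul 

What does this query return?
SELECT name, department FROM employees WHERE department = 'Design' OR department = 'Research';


Filtering: department = 'Design' OR 'Research'
Matching: 4 rows

4 rows:
Leo, Design
Tina, Design
Quinn, Research
Sam, Research


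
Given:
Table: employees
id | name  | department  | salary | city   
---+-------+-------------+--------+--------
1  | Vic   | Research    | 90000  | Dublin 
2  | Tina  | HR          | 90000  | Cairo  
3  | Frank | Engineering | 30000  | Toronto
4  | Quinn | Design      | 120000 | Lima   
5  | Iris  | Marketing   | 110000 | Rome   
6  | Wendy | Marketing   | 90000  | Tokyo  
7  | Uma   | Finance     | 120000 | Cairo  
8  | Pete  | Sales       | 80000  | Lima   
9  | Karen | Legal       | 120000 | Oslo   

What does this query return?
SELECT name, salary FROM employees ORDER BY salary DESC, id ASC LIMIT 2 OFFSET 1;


Sort by salary DESC (id ASC tiebreak), then skip 1 and take 2
Rows 2 through 3

2 rows:
Uma, 120000
Karen, 120000


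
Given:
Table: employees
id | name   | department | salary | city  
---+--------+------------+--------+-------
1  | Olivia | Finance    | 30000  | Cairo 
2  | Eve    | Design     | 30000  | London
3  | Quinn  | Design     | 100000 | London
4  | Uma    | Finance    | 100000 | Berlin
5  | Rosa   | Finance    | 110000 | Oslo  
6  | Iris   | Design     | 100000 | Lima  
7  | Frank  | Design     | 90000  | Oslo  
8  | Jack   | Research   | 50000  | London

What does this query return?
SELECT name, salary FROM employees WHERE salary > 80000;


Filtering: salary > 80000
Matching: 5 rows

5 rows:
Quinn, 100000
Uma, 100000
Rosa, 110000
Iris, 100000
Frank, 90000


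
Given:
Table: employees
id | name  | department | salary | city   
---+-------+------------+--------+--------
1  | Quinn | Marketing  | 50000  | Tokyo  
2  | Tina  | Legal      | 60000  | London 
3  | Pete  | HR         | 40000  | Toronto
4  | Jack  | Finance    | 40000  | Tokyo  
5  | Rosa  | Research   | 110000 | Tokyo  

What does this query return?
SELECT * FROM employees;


SELECT * returns all 5 rows with all columns

5 rows:
1, Quinn, Marketing, 50000, Tokyo
2, Tina, Legal, 60000, London
3, Pete, HR, 40000, Toronto
4, Jack, Finance, 40000, Tokyo
5, Rosa, Research, 110000, Tokyo


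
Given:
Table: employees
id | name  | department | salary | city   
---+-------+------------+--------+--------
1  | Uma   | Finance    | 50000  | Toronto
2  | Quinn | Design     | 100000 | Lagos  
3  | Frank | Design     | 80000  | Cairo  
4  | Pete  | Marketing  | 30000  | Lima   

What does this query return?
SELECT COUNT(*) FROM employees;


COUNT(*) counts all rows

4


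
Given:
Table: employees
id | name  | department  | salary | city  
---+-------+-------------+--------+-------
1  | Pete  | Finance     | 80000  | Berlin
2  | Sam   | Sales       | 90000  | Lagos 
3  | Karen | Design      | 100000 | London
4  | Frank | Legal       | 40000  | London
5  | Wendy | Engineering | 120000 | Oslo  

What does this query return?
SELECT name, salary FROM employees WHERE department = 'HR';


Filtering: department = 'HR'
Matching rows: 0

Empty result set (0 rows)


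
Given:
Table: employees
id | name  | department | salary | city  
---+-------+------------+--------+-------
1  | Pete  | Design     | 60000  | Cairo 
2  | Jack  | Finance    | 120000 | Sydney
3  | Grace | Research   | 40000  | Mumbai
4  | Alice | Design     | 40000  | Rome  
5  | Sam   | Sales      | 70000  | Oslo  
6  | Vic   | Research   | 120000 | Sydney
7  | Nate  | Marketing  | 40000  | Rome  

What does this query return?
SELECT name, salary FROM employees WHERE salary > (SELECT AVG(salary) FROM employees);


Subquery: AVG(salary) = 70000.0
Filtering: salary > 70000.0
  Jack (120000) -> MATCH
  Vic (120000) -> MATCH


2 rows:
Jack, 120000
Vic, 120000


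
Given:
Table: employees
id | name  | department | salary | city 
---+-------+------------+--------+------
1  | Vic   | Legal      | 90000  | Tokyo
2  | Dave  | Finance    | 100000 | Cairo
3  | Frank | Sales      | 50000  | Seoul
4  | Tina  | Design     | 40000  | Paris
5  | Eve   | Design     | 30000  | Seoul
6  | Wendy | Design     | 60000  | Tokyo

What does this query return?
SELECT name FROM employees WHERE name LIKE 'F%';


LIKE 'F%' matches names starting with 'F'
Matching: 1

1 rows:
Frank


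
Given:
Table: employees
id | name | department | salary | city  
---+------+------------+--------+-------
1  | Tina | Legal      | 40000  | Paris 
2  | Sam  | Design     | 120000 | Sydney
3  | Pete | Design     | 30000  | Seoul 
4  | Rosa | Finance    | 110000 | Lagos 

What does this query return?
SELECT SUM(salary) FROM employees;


SUM(salary) = 40000 + 120000 + 30000 + 110000 = 300000

300000


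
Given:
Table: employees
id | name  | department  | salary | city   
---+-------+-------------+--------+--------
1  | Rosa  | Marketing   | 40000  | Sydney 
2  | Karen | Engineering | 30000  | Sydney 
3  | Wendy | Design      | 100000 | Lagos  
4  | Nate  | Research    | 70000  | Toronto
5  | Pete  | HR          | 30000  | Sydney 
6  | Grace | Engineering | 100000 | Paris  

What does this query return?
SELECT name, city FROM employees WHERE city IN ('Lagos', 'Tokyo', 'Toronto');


Filtering: city IN ('Lagos', 'Tokyo', 'Toronto')
Matching: 2 rows

2 rows:
Wendy, Lagos
Nate, Toronto


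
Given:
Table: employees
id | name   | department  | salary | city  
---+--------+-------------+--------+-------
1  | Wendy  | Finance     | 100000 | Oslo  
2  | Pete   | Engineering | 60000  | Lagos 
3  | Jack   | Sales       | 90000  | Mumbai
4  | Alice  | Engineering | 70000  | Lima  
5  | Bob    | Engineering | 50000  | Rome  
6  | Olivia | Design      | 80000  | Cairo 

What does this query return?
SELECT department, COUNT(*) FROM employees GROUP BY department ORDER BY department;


Assigning each row to its department group:
  Wendy -> Finance
  Pete -> Engineering
  Jack -> Sales
  Alice -> Engineering
  Bob -> Engineering
  Olivia -> Design


4 groups:
Design, 1
Engineering, 3
Finance, 1
Sales, 1


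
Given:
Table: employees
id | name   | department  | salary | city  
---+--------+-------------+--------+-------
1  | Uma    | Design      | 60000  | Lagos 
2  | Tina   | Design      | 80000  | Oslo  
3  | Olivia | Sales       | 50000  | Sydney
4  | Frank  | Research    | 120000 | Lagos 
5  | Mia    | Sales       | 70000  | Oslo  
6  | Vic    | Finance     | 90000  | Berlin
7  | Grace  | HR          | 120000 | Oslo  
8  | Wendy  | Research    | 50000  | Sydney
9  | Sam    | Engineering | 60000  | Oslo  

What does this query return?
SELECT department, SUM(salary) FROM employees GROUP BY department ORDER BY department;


Summing salary within each department:
  Design: 60000 + 80000 = 140000
  Engineering: 60000 = 60000
  Finance: 90000 = 90000
  HR: 120000 = 120000
  Research: 120000 + 50000 = 170000
  Sales: 50000 + 70000 = 120000


6 groups:
Design, 140000
Engineering, 60000
Finance, 90000
HR, 120000
Research, 170000
Sales, 120000


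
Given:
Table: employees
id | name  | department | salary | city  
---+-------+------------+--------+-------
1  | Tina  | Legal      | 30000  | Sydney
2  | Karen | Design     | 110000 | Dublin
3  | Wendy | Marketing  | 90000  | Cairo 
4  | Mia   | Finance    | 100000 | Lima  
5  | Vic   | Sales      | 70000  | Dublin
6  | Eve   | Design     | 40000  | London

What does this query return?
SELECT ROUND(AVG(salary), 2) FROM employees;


SUM(salary) = 440000
COUNT = 6
ROUND(AVG, 2) = ROUND(440000 / 6, 2) = 73333.33

73333.33


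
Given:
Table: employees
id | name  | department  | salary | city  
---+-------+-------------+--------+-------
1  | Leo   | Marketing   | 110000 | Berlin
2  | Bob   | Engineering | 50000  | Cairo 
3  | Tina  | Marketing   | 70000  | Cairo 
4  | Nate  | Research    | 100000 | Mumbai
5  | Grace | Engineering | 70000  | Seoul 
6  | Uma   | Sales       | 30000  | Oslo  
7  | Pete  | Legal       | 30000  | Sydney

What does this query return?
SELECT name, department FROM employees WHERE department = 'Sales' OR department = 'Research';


Filtering: department = 'Sales' OR 'Research'
Matching: 2 rows

2 rows:
Nate, Research
Uma, Sales


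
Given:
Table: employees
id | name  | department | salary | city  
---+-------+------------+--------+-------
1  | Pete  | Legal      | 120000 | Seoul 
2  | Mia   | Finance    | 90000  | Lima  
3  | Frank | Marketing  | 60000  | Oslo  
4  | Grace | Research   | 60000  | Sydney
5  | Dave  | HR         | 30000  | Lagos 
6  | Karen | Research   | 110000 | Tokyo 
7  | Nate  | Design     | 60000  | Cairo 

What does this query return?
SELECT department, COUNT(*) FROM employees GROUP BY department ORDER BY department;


Assigning each row to its department group:
  Pete -> Legal
  Mia -> Finance
  Frank -> Marketing
  Grace -> Research
  Dave -> HR
  Karen -> Research
  Nate -> Design


6 groups:
Design, 1
Finance, 1
HR, 1
Legal, 1
Marketing, 1
Research, 2


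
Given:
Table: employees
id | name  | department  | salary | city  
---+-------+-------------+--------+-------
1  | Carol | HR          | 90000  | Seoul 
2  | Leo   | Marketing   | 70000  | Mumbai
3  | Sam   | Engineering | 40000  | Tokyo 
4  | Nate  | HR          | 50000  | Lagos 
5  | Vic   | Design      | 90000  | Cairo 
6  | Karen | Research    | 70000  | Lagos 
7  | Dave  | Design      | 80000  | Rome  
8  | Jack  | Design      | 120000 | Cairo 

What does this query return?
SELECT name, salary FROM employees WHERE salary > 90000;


Filtering: salary > 90000
Matching: 1 rows

1 rows:
Jack, 120000


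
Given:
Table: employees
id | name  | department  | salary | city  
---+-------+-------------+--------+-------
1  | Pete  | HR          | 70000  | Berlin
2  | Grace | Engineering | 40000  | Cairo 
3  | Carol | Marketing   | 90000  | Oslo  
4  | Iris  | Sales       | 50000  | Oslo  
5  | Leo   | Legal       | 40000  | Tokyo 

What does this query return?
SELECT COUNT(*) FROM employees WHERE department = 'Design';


Counting rows where department = 'Design'


0


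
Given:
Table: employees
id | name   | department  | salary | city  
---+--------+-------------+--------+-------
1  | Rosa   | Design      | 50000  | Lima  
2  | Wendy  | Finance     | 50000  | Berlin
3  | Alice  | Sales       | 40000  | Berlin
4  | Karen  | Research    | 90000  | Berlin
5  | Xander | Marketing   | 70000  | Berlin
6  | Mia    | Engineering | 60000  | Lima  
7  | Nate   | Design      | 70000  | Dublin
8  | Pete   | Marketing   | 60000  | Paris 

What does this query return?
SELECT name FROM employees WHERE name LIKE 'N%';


LIKE 'N%' matches names starting with 'N'
Matching: 1

1 rows:
Nate


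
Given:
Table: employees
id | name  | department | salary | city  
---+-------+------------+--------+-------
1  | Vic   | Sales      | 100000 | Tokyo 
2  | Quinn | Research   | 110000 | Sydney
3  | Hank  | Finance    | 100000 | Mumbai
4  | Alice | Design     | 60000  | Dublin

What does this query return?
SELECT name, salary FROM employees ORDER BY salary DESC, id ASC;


Sorting by salary DESC, then id ASC for ties

4 rows:
Quinn, 110000
Vic, 100000
Hank, 100000
Alice, 60000


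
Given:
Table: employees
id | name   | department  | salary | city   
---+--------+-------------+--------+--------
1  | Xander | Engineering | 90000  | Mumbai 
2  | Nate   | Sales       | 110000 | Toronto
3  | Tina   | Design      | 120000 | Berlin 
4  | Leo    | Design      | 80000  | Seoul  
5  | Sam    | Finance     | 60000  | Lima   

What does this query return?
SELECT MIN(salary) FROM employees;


Salaries: 90000, 110000, 120000, 80000, 60000
MIN = 60000

60000


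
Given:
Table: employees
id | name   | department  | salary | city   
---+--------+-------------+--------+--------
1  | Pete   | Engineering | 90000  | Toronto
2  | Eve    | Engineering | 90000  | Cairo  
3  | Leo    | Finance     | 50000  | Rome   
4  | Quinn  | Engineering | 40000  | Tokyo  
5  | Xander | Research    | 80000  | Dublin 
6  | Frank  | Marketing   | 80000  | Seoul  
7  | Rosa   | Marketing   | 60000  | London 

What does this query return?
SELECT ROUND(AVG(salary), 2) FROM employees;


SUM(salary) = 490000
COUNT = 7
ROUND(AVG, 2) = ROUND(490000 / 7, 2) = 70000.0

70000.0


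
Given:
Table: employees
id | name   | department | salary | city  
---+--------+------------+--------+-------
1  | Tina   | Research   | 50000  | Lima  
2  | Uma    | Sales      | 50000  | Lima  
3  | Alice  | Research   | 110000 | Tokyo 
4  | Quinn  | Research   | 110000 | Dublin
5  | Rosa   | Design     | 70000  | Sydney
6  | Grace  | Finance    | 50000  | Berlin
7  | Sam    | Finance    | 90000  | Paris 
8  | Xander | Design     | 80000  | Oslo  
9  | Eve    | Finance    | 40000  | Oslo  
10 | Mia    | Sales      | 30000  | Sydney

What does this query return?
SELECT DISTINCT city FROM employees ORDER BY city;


All 'city' values (row order): Lima, Lima, Tokyo, Dublin, Sydney, Berlin, Paris, Oslo, Oslo, Sydney
Removing duplicates leaves 7 unique value(s).

7 values:
Berlin
Dublin
Lima
Oslo
Paris
Sydney
Tokyo


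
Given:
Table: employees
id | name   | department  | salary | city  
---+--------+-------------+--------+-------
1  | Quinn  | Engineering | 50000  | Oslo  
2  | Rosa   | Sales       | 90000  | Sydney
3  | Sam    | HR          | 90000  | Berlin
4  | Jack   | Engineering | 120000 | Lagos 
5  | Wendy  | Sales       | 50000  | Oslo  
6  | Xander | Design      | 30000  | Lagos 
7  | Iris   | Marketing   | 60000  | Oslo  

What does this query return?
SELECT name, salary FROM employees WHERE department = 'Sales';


Filtering: department = 'Sales'
Matching rows: 2

2 rows:
Rosa, 90000
Wendy, 50000


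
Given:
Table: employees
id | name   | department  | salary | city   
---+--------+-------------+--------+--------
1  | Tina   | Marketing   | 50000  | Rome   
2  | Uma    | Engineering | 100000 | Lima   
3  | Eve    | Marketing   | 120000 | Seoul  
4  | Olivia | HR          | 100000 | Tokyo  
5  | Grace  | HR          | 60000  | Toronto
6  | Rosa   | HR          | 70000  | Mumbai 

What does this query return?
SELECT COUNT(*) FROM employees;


COUNT(*) counts all rows

6


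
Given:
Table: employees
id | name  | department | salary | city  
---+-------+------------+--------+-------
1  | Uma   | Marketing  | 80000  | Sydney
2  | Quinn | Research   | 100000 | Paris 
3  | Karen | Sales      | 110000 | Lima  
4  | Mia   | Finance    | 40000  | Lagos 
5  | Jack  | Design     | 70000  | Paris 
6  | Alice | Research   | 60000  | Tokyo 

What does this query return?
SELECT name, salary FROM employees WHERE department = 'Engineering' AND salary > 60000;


Filtering: department = 'Engineering' AND salary > 60000
Matching: 0 rows

Empty result set (0 rows)


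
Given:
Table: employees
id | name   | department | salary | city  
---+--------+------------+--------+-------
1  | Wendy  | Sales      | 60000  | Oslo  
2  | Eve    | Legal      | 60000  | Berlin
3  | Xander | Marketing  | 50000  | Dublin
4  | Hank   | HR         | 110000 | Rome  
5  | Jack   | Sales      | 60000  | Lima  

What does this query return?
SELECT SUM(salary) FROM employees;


SUM(salary) = 60000 + 60000 + 50000 + 110000 + 60000 = 340000

340000


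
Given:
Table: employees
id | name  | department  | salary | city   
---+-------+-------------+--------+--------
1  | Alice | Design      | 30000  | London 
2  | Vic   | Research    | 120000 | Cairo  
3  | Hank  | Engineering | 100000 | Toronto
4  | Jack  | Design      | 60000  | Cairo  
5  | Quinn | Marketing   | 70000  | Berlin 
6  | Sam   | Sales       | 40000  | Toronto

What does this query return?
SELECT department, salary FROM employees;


Projecting columns: department, salary

6 rows:
Design, 30000
Research, 120000
Engineering, 100000
Design, 60000
Marketing, 70000
Sales, 40000


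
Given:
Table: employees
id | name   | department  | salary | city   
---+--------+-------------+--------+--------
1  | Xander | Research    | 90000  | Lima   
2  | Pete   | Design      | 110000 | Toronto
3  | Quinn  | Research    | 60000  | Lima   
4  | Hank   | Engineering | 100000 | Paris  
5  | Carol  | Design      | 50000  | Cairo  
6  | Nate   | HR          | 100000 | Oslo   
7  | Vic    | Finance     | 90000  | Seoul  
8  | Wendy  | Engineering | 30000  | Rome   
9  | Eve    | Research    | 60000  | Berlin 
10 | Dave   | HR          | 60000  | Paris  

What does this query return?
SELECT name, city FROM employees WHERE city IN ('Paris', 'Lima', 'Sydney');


Filtering: city IN ('Paris', 'Lima', 'Sydney')
Matching: 4 rows

4 rows:
Xander, Lima
Quinn, Lima
Hank, Paris
Dave, Paris


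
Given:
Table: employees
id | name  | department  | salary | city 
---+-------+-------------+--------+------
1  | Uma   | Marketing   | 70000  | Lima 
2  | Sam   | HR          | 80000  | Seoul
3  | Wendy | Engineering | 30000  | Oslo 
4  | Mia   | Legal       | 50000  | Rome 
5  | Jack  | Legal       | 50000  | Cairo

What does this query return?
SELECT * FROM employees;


SELECT * returns all 5 rows with all columns

5 rows:
1, Uma, Marketing, 70000, Lima
2, Sam, HR, 80000, Seoul
3, Wendy, Engineering, 30000, Oslo
4, Mia, Legal, 50000, Rome
5, Jack, Legal, 50000, Cairo


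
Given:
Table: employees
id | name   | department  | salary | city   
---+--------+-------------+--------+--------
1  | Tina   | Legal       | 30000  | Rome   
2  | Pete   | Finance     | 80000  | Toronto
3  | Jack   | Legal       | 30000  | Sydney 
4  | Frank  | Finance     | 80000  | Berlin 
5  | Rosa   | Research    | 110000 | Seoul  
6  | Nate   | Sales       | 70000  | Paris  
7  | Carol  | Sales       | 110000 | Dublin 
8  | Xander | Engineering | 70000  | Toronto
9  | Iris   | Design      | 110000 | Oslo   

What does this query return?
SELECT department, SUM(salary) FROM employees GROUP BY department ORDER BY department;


Summing salary within each department:
  Design: 110000 = 110000
  Engineering: 70000 = 70000
  Finance: 80000 + 80000 = 160000
  Legal: 30000 + 30000 = 60000
  Research: 110000 = 110000
  Sales: 70000 + 110000 = 180000


6 groups:
Design, 110000
Engineering, 70000
Finance, 160000
Legal, 60000
Research, 110000
Sales, 180000


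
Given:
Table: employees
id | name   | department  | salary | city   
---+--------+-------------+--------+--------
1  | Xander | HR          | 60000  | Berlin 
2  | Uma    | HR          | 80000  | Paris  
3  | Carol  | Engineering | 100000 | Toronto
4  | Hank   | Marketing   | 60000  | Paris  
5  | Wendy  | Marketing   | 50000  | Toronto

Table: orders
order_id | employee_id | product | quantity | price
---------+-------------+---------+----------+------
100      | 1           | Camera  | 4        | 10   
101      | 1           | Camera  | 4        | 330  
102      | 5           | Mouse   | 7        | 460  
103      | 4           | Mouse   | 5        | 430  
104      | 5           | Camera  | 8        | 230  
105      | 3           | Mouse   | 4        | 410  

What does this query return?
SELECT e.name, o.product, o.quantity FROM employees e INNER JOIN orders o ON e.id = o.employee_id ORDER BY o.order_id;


Joining employees.id = orders.employee_id:
  employee Xander (id=1) -> order Camera
  employee Xander (id=1) -> order Camera
  employee Wendy (id=5) -> order Mouse
  employee Hank (id=4) -> order Mouse
  employee Wendy (id=5) -> order Camera
  employee Carol (id=3) -> order Mouse


6 rows:
Xander, Camera, 4
Xander, Camera, 4
Wendy, Mouse, 7
Hank, Mouse, 5
Wendy, Camera, 8
Carol, Mouse, 4


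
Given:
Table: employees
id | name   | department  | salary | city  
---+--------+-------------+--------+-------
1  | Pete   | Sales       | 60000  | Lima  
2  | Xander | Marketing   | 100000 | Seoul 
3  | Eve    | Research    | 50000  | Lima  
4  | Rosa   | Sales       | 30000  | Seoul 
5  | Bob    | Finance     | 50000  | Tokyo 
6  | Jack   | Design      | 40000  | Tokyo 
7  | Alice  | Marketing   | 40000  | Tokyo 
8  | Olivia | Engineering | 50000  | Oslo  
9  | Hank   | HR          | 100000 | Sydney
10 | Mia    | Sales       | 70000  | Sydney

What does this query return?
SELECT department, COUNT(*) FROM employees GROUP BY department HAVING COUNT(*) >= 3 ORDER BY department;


Groups with count >= 3:
  Sales: 3 -> PASS
  Design: 1 -> filtered out
  Engineering: 1 -> filtered out
  Finance: 1 -> filtered out
  HR: 1 -> filtered out
  Marketing: 2 -> filtered out
  Research: 1 -> filtered out


1 groups:
Sales, 3


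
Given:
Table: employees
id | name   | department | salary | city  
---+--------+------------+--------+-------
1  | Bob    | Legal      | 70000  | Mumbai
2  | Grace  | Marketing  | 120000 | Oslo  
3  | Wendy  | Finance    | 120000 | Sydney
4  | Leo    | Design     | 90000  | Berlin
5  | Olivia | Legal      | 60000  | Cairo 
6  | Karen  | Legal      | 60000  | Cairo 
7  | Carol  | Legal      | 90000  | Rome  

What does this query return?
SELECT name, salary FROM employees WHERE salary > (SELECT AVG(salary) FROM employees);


Subquery: AVG(salary) = 87142.86
Filtering: salary > 87142.86
  Grace (120000) -> MATCH
  Wendy (120000) -> MATCH
  Leo (90000) -> MATCH
  Carol (90000) -> MATCH


4 rows:
Grace, 120000
Wendy, 120000
Leo, 90000
Carol, 90000


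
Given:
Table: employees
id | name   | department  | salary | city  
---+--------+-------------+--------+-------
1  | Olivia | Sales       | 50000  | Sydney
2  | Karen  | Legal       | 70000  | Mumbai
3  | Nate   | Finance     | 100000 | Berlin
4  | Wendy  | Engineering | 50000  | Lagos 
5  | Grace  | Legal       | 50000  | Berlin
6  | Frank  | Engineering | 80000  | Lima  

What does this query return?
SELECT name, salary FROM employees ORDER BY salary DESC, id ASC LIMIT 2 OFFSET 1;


Sort by salary DESC (id ASC tiebreak), then skip 1 and take 2
Rows 2 through 3

2 rows:
Frank, 80000
Karen, 70000


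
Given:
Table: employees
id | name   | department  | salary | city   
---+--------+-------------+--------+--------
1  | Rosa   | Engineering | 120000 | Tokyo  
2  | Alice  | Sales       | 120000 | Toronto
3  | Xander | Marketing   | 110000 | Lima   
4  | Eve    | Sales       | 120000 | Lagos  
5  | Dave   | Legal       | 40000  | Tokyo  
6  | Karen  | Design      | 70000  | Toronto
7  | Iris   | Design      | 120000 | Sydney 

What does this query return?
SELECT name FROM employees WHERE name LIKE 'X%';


LIKE 'X%' matches names starting with 'X'
Matching: 1

1 rows:
Xander


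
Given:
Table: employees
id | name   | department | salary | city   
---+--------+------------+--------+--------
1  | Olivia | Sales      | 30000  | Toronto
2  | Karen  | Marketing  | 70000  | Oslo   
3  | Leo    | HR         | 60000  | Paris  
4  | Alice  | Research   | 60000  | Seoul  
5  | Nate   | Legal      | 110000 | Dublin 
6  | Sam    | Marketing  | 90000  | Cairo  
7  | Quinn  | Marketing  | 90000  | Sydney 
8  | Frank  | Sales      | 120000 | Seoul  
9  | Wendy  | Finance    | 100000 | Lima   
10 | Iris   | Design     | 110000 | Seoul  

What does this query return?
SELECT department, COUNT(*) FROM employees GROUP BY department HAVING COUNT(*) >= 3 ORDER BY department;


Groups with count >= 3:
  Marketing: 3 -> PASS
  Design: 1 -> filtered out
  Finance: 1 -> filtered out
  HR: 1 -> filtered out
  Legal: 1 -> filtered out
  Research: 1 -> filtered out
  Sales: 2 -> filtered out


1 groups:
Marketing, 3


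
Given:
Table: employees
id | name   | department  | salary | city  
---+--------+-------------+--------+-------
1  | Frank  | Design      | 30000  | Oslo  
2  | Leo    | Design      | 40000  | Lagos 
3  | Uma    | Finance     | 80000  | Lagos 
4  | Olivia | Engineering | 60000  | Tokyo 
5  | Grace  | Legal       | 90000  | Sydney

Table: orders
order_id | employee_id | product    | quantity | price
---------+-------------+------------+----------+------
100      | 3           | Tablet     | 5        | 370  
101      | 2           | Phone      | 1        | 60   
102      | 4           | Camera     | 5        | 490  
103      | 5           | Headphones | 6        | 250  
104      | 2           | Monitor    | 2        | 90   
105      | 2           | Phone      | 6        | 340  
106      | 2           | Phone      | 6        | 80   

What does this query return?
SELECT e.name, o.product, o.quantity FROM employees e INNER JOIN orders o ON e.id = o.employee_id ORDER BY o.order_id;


Joining employees.id = orders.employee_id:
  employee Uma (id=3) -> order Tablet
  employee Leo (id=2) -> order Phone
  employee Olivia (id=4) -> order Camera
  employee Grace (id=5) -> order Headphones
  employee Leo (id=2) -> order Monitor
  employee Leo (id=2) -> order Phone
  employee Leo (id=2) -> order Phone


7 rows:
Uma, Tablet, 5
Leo, Phone, 1
Olivia, Camera, 5
Grace, Headphones, 6
Leo, Monitor, 2
Leo, Phone, 6
Leo, Phone, 6


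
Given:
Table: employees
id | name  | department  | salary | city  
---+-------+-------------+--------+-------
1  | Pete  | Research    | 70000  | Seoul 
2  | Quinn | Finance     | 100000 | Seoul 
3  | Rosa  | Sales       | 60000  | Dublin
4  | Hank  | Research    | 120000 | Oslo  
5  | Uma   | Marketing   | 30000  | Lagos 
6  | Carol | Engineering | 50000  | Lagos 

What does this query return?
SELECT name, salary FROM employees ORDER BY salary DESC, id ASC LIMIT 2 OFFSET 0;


Sort by salary DESC (id ASC tiebreak), then skip 0 and take 2
Rows 1 through 2

2 rows:
Hank, 120000
Quinn, 100000


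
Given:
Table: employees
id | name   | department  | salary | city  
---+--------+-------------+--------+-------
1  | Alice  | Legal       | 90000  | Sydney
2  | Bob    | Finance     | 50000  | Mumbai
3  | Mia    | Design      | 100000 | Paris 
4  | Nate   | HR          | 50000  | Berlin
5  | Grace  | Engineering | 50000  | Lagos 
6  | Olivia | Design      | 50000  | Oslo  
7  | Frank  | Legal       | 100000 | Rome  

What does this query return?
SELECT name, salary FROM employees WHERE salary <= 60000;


Filtering: salary <= 60000
Matching: 4 rows

4 rows:
Bob, 50000
Nate, 50000
Grace, 50000
Olivia, 50000


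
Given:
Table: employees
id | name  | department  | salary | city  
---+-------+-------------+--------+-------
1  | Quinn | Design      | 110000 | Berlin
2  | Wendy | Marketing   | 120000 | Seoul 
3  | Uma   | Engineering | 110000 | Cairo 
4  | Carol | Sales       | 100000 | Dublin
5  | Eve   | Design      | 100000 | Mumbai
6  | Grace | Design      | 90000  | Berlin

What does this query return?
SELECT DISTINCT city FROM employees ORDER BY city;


All 'city' values (row order): Berlin, Seoul, Cairo, Dublin, Mumbai, Berlin
Removing duplicates leaves 5 unique value(s).

5 values:
Berlin
Cairo
Dublin
Mumbai
Seoul


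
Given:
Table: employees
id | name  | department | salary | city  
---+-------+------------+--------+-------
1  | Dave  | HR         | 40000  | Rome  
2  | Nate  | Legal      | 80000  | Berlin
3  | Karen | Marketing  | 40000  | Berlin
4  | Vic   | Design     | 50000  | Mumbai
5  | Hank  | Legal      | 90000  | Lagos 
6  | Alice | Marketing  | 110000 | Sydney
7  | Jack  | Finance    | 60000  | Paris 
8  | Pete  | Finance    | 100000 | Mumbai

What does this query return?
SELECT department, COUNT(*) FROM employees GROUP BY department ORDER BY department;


Assigning each row to its department group:
  Dave -> HR
  Nate -> Legal
  Karen -> Marketing
  Vic -> Design
  Hank -> Legal
  Alice -> Marketing
  Jack -> Finance
  Pete -> Finance


5 groups:
Design, 1
Finance, 2
HR, 1
Legal, 2
Marketing, 2


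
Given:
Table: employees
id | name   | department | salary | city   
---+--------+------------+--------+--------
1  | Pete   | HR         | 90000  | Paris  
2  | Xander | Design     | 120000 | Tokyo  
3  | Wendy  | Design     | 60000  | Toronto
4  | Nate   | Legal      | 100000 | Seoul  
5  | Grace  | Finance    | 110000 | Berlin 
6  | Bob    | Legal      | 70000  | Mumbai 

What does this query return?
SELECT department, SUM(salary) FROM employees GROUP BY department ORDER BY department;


Summing salary within each department:
  Design: 120000 + 60000 = 180000
  Finance: 110000 = 110000
  HR: 90000 = 90000
  Legal: 100000 + 70000 = 170000


4 groups:
Design, 180000
Finance, 110000
HR, 90000
Legal, 170000


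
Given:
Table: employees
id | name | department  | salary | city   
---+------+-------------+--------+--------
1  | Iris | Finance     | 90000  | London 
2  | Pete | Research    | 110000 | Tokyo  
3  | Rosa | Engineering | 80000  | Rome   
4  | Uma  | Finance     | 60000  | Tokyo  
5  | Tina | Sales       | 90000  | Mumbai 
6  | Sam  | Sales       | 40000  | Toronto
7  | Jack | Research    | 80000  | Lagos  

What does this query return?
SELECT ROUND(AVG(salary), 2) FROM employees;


SUM(salary) = 550000
COUNT = 7
ROUND(AVG, 2) = ROUND(550000 / 7, 2) = 78571.43

78571.43


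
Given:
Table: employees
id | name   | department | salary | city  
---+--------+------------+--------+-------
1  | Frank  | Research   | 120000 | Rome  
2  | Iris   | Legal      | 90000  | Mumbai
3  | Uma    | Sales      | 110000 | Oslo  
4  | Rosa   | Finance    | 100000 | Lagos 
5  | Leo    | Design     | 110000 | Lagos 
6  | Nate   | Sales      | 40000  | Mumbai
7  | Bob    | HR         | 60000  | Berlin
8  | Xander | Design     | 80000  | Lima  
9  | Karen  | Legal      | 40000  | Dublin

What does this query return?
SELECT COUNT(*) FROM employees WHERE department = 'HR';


Counting rows where department = 'HR'
  Bob -> MATCH


1


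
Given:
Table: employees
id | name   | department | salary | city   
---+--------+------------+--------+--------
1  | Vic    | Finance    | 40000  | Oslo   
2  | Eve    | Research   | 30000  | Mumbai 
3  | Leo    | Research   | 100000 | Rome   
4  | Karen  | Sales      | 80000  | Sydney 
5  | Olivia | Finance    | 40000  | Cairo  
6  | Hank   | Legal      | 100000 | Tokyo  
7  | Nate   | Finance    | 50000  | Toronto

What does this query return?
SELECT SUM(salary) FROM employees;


SUM(salary) = 40000 + 30000 + 100000 + 80000 + 40000 + 100000 + 50000 = 440000

440000


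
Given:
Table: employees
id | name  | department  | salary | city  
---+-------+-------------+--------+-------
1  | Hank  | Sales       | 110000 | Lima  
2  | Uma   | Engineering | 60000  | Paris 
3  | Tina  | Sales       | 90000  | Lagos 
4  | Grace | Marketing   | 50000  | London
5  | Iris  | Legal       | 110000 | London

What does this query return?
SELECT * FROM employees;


SELECT * returns all 5 rows with all columns

5 rows:
1, Hank, Sales, 110000, Lima
2, Uma, Engineering, 60000, Paris
3, Tina, Sales, 90000, Lagos
4, Grace, Marketing, 50000, London
5, Iris, Legal, 110000, London


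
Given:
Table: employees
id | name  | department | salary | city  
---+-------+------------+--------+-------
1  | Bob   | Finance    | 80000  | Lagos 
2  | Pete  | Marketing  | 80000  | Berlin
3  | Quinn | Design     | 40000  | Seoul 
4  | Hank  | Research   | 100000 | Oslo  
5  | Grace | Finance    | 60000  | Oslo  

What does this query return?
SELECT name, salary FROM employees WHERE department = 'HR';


Filtering: department = 'HR'
Matching rows: 0

Empty result set (0 rows)


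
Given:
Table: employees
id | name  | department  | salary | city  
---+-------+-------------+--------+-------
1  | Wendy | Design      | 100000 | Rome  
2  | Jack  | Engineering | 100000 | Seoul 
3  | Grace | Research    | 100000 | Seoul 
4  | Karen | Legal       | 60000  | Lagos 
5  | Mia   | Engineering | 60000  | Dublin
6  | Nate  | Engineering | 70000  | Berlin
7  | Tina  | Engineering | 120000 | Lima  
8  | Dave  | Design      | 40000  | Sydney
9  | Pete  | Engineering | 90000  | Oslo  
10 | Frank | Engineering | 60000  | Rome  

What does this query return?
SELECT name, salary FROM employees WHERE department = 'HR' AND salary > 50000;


Filtering: department = 'HR' AND salary > 50000
Matching: 0 rows

Empty result set (0 rows)


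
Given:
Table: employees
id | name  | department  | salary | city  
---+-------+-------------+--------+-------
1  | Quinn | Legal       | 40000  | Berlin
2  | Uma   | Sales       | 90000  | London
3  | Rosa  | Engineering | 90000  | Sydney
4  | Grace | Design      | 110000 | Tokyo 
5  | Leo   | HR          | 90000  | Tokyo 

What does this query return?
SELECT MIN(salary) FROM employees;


Salaries: 40000, 90000, 90000, 110000, 90000
MIN = 40000

40000


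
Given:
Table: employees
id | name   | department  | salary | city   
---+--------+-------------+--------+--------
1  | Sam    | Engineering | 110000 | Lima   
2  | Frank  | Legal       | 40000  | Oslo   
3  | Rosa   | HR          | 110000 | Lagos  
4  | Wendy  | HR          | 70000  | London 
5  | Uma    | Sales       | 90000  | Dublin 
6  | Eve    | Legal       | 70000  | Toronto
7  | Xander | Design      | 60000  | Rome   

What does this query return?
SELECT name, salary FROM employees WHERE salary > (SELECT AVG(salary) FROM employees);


Subquery: AVG(salary) = 78571.43
Filtering: salary > 78571.43
  Sam (110000) -> MATCH
  Rosa (110000) -> MATCH
  Uma (90000) -> MATCH


3 rows:
Sam, 110000
Rosa, 110000
Uma, 90000


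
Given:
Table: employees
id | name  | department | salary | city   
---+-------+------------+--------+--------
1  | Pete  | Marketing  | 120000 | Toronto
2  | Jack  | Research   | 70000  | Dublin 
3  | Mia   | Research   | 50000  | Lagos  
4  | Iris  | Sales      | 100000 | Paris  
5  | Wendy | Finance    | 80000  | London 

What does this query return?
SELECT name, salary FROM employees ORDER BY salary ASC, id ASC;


Sorting by salary ASC, then id ASC for ties

5 rows:
Mia, 50000
Jack, 70000
Wendy, 80000
Iris, 100000
Pete, 120000


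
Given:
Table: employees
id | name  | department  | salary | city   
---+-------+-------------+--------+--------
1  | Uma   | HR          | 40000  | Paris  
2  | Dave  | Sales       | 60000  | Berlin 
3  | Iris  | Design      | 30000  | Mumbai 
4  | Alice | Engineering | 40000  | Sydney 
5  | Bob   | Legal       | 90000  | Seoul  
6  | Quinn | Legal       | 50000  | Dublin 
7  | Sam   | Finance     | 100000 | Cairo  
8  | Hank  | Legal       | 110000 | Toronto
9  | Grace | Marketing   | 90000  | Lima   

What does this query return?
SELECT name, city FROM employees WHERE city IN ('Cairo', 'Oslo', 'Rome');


Filtering: city IN ('Cairo', 'Oslo', 'Rome')
Matching: 1 rows

1 rows:
Sam, Cairo


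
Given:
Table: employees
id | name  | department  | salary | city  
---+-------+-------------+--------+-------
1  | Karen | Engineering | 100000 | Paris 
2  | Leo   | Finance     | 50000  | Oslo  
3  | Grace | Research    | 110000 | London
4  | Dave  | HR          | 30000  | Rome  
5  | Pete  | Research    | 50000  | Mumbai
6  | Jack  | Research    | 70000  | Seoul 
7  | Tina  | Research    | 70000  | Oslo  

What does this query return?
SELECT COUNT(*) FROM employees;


COUNT(*) counts all rows

7


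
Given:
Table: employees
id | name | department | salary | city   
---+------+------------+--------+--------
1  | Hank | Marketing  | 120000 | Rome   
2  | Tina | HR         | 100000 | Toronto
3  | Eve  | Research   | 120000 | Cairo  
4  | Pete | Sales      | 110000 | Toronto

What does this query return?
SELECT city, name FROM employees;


Projecting columns: city, name

4 rows:
Rome, Hank
Toronto, Tina
Cairo, Eve
Toronto, Pete


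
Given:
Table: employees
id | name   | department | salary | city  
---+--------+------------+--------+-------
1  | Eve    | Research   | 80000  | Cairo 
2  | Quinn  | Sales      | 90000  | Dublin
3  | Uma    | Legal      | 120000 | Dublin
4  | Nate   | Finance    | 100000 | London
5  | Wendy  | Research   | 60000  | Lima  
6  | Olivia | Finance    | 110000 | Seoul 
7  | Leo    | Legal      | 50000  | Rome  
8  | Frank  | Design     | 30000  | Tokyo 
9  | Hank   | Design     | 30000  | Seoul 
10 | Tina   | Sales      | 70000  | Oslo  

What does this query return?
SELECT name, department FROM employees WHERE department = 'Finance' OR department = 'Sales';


Filtering: department = 'Finance' OR 'Sales'
Matching: 4 rows

4 rows:
Quinn, Sales
Nate, Finance
Olivia, Finance
Tina, Sales


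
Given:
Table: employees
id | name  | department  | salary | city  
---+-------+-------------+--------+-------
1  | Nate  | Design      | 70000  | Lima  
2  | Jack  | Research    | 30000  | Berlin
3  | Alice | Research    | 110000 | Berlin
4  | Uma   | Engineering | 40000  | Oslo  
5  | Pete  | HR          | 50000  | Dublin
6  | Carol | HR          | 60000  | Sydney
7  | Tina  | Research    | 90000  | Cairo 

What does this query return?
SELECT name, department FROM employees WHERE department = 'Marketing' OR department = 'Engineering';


Filtering: department = 'Marketing' OR 'Engineering'
Matching: 1 rows

1 rows:
Uma, Engineering


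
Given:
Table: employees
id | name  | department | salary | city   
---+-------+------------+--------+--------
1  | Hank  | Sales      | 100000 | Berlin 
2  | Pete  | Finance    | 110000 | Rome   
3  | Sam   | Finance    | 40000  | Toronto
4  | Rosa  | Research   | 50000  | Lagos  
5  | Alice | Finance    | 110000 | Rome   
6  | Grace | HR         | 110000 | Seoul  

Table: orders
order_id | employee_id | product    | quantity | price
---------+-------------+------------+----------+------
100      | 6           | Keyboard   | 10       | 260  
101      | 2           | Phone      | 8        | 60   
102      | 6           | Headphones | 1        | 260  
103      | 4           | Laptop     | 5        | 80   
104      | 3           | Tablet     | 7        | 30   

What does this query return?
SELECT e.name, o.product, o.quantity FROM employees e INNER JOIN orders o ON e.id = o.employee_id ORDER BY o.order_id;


Joining employees.id = orders.employee_id:
  employee Grace (id=6) -> order Keyboard
  employee Pete (id=2) -> order Phone
  employee Grace (id=6) -> order Headphones
  employee Rosa (id=4) -> order Laptop
  employee Sam (id=3) -> order Tablet


5 rows:
Grace, Keyboard, 10
Pete, Phone, 8
Grace, Headphones, 1
Rosa, Laptop, 5
Sam, Tablet, 7


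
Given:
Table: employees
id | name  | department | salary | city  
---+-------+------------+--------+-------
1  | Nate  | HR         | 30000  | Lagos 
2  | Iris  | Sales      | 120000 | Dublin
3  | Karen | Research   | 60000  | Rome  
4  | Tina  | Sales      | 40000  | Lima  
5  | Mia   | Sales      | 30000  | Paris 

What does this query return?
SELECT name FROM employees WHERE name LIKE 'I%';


LIKE 'I%' matches names starting with 'I'
Matching: 1

1 rows:
Iris


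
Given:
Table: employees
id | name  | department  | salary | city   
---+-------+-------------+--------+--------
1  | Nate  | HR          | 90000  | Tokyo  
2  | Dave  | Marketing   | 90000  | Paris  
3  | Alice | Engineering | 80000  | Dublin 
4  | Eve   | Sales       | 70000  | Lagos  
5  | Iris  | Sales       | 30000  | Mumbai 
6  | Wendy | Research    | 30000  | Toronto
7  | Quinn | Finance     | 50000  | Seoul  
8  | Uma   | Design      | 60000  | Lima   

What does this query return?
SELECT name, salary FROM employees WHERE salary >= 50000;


Filtering: salary >= 50000
Matching: 6 rows

6 rows:
Nate, 90000
Dave, 90000
Alice, 80000
Eve, 70000
Quinn, 50000
Uma, 60000
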